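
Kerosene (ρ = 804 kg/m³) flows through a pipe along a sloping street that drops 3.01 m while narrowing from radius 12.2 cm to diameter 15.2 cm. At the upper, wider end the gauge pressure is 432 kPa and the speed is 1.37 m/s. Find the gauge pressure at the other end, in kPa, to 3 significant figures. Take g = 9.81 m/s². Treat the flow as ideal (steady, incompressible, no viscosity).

Continuity gives A₁v₁ = A₂v₂, so v₂ = (468 cm²)/(181 cm²) × 1.37 m/s = 3.53 m/s.
Bernoulli: P₁ + ½ρv₁² + ρg h₁ = P₂ + ½ρv₂² + ρg h₂, so P₂ = P₁ + ½ρ(v₁² − v₂²) − ρg(h₂ − h₁).
P₂ = 432000 + ½·804·(1.37² − 3.53²) − 804·9.81·(−3.01) = 432000 + (-4260) − (-23700) = 451000 Pa.

P₂ ≈ 451 kPa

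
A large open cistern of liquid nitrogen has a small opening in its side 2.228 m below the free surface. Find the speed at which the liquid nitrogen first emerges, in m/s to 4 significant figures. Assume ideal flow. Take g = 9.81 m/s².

v ≈ 6.612 m/s

Torricelli's result v = √(2gh) gives v = √(2·9.81·2.228) = 6.612 m/s.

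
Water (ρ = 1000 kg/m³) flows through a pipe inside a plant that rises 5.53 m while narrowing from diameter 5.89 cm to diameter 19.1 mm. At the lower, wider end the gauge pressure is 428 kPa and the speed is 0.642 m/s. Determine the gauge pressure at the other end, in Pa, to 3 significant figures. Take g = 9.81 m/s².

The volume flow rate is constant, so v₂ = (A₁/A₂)v₁ = (27.2/2.87)·0.642 = 6.11 m/s.
Energy conservation along the streamline gives P₂ = P₁ − ½ρ(v₂² − v₁²) − ρg(h₂ − h₁).
P₂ = 428000 + ½·1000·(0.642² − 6.11²) − 1000·9.81·(+5.53) = 428000 + (-18400) − (54200) = 355000 Pa.

P₂ ≈ 355000 Pa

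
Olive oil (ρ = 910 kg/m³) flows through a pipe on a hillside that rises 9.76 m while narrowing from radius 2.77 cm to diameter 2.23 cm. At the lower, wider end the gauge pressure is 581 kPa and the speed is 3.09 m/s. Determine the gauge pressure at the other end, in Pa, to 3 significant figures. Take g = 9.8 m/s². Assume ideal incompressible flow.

P₂ = 333000 Pa

Mass conservation (A₁v₁ = A₂v₂) gives v₂ = 3.09 × 24.1/3.91 = 19.1 m/s.
Energy conservation along the streamline gives P₂ = P₁ − ½ρ(v₂² − v₁²) − ρg(h₂ − h₁).
P₂ = 581000 + ½·910·(3.09² − 19.1²) − 910·9.8·(+9.76) = 581000 + (-161000) − (87000) = 333000 Pa.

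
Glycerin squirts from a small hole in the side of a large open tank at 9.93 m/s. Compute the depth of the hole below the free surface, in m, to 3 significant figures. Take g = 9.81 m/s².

Torricelli: v = √(2gh), so h = v²/(2g).
h = 9.93²/(2·9.81) = 98.6/19.62 = 5.03 m.

5.03 m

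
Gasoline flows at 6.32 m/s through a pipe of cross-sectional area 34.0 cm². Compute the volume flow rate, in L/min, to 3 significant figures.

Q = A·v = 0.00340 m² × 6.32 m/s = 0.0215 m³/s.
Converting: 0.0215 m³/s × 60000 = 1290 L/min.

Q ≈ 1290 L/min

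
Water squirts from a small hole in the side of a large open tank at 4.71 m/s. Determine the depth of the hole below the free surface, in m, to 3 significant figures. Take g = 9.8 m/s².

1.13 m

Inverting v = √(2gh) gives h = v² / 2g.
h = 4.71²/(2·9.8) = 22.2/19.60 = 1.13 m.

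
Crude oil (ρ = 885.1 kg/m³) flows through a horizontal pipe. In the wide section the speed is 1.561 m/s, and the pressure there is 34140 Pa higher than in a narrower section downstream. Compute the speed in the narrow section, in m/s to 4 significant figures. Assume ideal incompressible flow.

Horizontal Bernoulli: P₁ + ½ρv₁² = P₂ + ½ρv₂², so v₂² = v₁² + 2(P₁ − P₂)/ρ.
v₂ = √(1.561² + 2·34140/885.1) = √(2.437 + 77.14) = 8.921 m/s.

v₂ ≈ 8.921 m/s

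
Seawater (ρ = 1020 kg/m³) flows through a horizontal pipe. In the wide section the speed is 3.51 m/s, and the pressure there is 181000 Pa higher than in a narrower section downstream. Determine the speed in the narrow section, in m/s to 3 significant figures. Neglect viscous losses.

With h₁ = h₂, rearranging Bernoulli gives v₂ = √(v₁² + 2ΔP/ρ).
v₂ = √(3.51² + 2·181000/1020) = √(12.3 + 355) = 19.2 m/s.

19.2 m/s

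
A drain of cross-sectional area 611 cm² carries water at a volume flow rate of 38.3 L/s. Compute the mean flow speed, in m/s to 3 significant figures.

v ≈ 0.627 m/s

Q = 38.3 L/s = 0.0383 m³/s.
v = Q/A = 0.0383 / 0.0611 = 0.627 m/s.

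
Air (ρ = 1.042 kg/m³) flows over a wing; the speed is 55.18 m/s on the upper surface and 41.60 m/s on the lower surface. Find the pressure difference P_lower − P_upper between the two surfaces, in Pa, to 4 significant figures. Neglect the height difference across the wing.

684.7 Pa

The pressure is lower where the speed is higher: ΔP = ½ρ(v_up² − v_low²).
ΔP = ½·1.042·(55.18² − 41.60²) = 684.7 Pa.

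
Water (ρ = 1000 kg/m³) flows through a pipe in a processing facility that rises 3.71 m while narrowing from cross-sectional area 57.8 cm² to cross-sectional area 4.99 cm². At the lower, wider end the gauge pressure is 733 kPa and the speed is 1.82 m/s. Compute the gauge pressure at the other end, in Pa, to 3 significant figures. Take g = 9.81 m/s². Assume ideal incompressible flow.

P₂ ≈ 476000 Pa

Mass conservation (A₁v₁ = A₂v₂) gives v₂ = 1.82 × 57.8/4.99 = 21.1 m/s.
Energy conservation along the streamline gives P₂ = P₁ − ½ρ(v₂² − v₁²) − ρg(h₂ − h₁).
P₂ = 733000 + ½·1000·(1.82² − 21.1²) − 1000·9.81·(+3.71) = 733000 + (-221000) − (36400) = 476000 Pa.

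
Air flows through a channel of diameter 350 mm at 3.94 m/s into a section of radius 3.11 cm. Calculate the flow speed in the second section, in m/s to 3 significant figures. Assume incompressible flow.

125 m/s

The volume flow rate is constant, so v₂ = (A₁/A₂)v₁ = (962/30.4)·3.94 = 125 m/s.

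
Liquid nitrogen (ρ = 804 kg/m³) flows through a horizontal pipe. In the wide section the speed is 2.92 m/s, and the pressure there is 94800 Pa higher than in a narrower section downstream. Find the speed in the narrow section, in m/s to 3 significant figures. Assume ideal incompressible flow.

With h₁ = h₂, rearranging Bernoulli gives v₂ = √(v₁² + 2ΔP/ρ).
v₂ = √(2.92² + 2·94800/804) = √(8.53 + 236) = 15.6 m/s.

v₂ ≈ 15.6 m/s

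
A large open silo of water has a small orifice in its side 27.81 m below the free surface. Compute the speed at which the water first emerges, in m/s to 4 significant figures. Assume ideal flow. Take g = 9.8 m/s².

With the surface at rest and both surface and jet at atmospheric pressure, Bernoulli gives ρg h = ½ρv², so v = √(2gh) = √(2·9.8·27.81) = 23.35 m/s.

v ≈ 23.35 m/s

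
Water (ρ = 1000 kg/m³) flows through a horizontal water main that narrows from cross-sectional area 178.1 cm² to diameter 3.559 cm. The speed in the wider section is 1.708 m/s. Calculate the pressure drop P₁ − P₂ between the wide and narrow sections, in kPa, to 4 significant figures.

Mass conservation (A₁v₁ = A₂v₂) gives v₂ = 1.708 × 178.1/9.948 = 30.58 m/s.
Bernoulli (h₁ = h₂): P₁ − P₂ = ½ρ(v₂² − v₁²).
P₁ − P₂ = ½·1000·(30.58² − 1.708²) = ½·1000·932.1 = 466000 Pa.

466.0 kPa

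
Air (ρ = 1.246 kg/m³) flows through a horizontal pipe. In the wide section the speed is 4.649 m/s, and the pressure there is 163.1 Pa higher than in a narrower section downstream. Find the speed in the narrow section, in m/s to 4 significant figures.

v₂ = 16.83 m/s

Along the level pipe P + ½ρv² is conserved, hence v₂² = v₁² + 2(P₁ − P₂)/ρ.
v₂ = √(4.649² + 2·163.1/1.246) = √(21.61 + 261.8) = 16.83 m/s.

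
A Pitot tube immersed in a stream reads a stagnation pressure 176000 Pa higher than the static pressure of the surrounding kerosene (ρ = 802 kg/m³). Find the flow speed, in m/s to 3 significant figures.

At the stagnation point the flow is brought to rest, so Bernoulli gives P_stag − P_static = ½ρv².
v = √(2ΔP/ρ) = √(2·176000/802) = 21.0 m/s.

v ≈ 21.0 m/s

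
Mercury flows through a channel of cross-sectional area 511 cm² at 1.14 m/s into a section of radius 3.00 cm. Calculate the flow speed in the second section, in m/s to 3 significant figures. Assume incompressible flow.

By continuity, v₂ = v₁·A₁/A₂ = 1.14·(511/28.3) = 20.6 m/s.

v₂ = 20.6 m/s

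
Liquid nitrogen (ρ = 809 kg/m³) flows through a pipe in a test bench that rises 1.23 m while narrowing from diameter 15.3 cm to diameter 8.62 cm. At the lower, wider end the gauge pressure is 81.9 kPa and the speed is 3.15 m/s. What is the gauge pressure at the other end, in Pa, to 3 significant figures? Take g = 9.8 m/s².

P₂ = 36300 Pa

By continuity, v₂ = v₁·A₁/A₂ = 3.15·(184/58.4) = 9.92 m/s.
Applying Bernoulli between the two ends and solving for P₂: P₂ = P₁ + ½ρ(v₁² − v₂²) − ρgΔh.
P₂ = 81900 + ½·809·(3.15² − 9.92²) − 809·9.8·(+1.23) = 81900 + (-35800) − (9750) = 36300 Pa.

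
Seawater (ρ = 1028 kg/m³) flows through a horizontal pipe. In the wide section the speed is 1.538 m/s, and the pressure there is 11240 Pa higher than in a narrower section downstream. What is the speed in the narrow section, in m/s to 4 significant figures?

v₂ ≈ 4.923 m/s

With h₁ = h₂, rearranging Bernoulli gives v₂ = √(v₁² + 2ΔP/ρ).
v₂ = √(1.538² + 2·11240/1028) = √(2.365 + 21.87) = 4.923 m/s.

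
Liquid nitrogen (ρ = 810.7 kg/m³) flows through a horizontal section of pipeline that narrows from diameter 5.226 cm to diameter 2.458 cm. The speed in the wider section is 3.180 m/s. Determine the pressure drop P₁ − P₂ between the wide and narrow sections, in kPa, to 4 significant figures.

ΔP ≈ 79.66 kPa

Mass conservation (A₁v₁ = A₂v₂) gives v₂ = 3.180 × 21.45/4.745 = 14.37 m/s.
With no height change, Bernoulli's equation is P₁ + ½ρv₁² = P₂ + ½ρv₂².
P₁ − P₂ = ½·810.7·(14.37² − 3.180²) = ½·810.7·196.5 = 79660 Pa.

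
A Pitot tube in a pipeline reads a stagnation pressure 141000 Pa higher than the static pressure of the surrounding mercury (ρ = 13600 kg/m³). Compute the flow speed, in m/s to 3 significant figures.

Bernoulli between the free stream and the stagnation point: ½ρv² = P_stag − P_static.
v = √(2ΔP/ρ) = √(2·141000/13600) = 4.55 m/s.

v ≈ 4.55 m/s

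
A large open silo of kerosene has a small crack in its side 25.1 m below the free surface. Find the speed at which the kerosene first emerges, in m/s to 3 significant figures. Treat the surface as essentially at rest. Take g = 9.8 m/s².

v ≈ 22.2 m/s

The surface is effectively still and both ends are open, so ½v² = gh and v = √(2·9.8·25.1) = 22.2 m/s.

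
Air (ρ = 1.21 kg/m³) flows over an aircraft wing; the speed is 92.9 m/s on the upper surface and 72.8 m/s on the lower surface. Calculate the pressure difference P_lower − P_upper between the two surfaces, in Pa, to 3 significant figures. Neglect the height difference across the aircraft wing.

ΔP = 2010 Pa

The pressure is lower where the speed is higher: ΔP = ½ρ(v_up² − v_low²).
ΔP = ½·1.21·(92.9² − 72.8²) = 2010 Pa.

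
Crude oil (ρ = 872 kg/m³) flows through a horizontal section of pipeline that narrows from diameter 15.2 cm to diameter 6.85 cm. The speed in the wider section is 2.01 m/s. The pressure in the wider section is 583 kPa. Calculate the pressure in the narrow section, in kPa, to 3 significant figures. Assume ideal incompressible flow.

P₂ ≈ 542 kPa

Continuity gives A₁v₁ = A₂v₂, so v₂ = (181 cm²)/(36.9 cm²) × 2.01 m/s = 9.90 m/s.
The pipe is horizontal, so Bernoulli reduces to P₁ + ½ρv₁² = P₂ + ½ρv₂².
P₂ = P₁ − ½ρ(v₂² − v₁²) = 583000 − ½·872·(9.90² − 2.01²) = 583000 − 40900 = 542000 Pa.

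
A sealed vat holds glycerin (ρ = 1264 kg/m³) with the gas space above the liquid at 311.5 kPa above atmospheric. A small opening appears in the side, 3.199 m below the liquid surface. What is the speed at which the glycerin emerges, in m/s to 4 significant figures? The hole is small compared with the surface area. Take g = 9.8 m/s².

v = 23.57 m/s

Take point 1 at the surface (v₁ ≈ 0) and point 2 at the hole (at atmospheric pressure). Bernoulli: P₁ + ρg h = P_atm + ½ρv₂².
With P₁ − P_atm = 311500 Pa, v₂ = √(2gh + 2ΔP/ρ) = √(2·9.8·3.199 + 2·311500/1264) = 23.57 m/s.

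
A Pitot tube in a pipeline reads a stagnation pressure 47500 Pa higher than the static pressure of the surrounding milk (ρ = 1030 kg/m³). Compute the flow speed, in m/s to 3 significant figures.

9.60 m/s

Bernoulli between the free stream and the stagnation point: ½ρv² = P_stag − P_static.
v = √(2ΔP/ρ) = √(2·47500/1030) = 9.60 m/s.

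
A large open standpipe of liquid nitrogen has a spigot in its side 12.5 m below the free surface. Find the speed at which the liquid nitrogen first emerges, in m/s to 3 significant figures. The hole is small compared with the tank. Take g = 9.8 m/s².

With the surface at rest and both surface and jet at atmospheric pressure, Bernoulli gives ρg h = ½ρv², so v = √(2gh) = √(2·9.8·12.5) = 15.7 m/s.

15.7 m/s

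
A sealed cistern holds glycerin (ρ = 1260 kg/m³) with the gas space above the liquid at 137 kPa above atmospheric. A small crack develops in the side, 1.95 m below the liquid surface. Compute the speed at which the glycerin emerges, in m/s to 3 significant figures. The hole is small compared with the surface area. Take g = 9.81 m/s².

v ≈ 16.0 m/s

Take point 1 at the surface (v₁ ≈ 0) and point 2 at the hole (at atmospheric pressure). Bernoulli: P₁ + ρg h = P_atm + ½ρv₂².
With P₁ − P_atm = 137000 Pa, v₂ = √(2gh + 2ΔP/ρ) = √(2·9.81·1.95 + 2·137000/1260) = 16.0 m/s.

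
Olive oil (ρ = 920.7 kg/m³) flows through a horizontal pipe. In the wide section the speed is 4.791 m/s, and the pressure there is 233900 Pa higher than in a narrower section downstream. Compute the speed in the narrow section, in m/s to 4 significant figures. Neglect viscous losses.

v₂ ≈ 23.04 m/s

Along the level pipe P + ½ρv² is conserved, hence v₂² = v₁² + 2(P₁ − P₂)/ρ.
v₂ = √(4.791² + 2·233900/920.7) = √(22.95 + 508.1) = 23.04 m/s.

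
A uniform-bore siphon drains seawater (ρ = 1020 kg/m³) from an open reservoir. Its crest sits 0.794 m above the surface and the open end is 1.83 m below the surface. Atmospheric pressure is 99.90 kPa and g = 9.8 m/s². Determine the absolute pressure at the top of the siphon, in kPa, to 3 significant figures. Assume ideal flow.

Bernoulli surface→outlet gives ½v² = g·h_out, so v = √(2·9.8·1.83) = 5.99 m/s.
The bore is uniform, so the speed at the crest is the same v. Bernoulli surface→crest: P_atm = P_top + ½ρv² + ρg·h_top.
P_top = 99900 − ½·1020·5.99² − 1020·9.8·0.794 = 73700 Pa.

P_top = 73.7 kPa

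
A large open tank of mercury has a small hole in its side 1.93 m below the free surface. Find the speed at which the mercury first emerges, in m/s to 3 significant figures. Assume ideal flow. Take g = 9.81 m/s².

The surface is effectively still and both ends are open, so ½v² = gh and v = √(2·9.81·1.93) = 6.15 m/s.

v ≈ 6.15 m/s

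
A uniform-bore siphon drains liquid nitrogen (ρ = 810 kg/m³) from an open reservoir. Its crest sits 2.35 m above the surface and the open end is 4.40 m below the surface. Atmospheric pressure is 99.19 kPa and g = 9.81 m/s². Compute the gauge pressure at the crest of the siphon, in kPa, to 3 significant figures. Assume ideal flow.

P_gauge ≈ -53.6 kPa

The outlet speed comes from Torricelli: v = √(2g·4.40) = 9.29 m/s.
The bore is uniform, so the speed at the crest is the same v. Bernoulli surface→crest: P_atm = P_top + ½ρv² + ρg·h_top.
P_top = 99190 − ½·810·9.29² − 810·9.81·2.35 = 45600 Pa. So P_gauge = P_top − P_atm = -53600 Pa.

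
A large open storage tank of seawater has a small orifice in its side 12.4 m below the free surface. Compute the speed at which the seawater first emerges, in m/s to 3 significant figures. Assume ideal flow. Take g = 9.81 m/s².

With the surface at rest and both surface and jet at atmospheric pressure, Bernoulli gives ρg h = ½ρv², so v = √(2gh) = √(2·9.81·12.4) = 15.6 m/s.

v ≈ 15.6 m/s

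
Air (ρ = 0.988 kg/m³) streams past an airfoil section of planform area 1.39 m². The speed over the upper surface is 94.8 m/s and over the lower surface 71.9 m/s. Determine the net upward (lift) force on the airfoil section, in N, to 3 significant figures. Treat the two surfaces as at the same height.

2620 N

The faster flow above has the lower pressure; Bernoulli (same height) gives ΔP = ½ρ(v_up² − v_low²).
ΔP = ½·0.988·(94.8² − 71.9²) = 1890 Pa.
Lift = ΔP · A = 1890 × 1.39 = 2620 N.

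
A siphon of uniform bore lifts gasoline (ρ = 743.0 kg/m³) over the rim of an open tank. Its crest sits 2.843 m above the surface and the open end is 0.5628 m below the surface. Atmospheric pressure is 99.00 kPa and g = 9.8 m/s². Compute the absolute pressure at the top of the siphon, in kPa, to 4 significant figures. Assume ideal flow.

P_top ≈ 74.20 kPa

From the surface to the outlet (both open to atmosphere, surface at rest): v = √(2g·h_out) = √(2·9.8·0.5628) = 3.321 m/s.
With constant cross-section the crest speed equals v; applying Bernoulli from the surface up to the crest, P_top = P_atm − ½ρv² − ρg·h_top.
P_top = 99000 − ½·743.0·3.321² − 743.0·9.8·2.843 = 74200 Pa.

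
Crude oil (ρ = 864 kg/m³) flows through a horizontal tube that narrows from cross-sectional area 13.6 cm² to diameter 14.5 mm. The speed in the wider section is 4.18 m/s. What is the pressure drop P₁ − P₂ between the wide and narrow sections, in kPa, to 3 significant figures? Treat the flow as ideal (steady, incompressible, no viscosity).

ΔP ≈ 504 kPa

The volume flow rate is constant, so v₂ = (A₁/A₂)v₁ = (13.6/1.65)·4.18 = 34.4 m/s.
With no height change, Bernoulli's equation is P₁ + ½ρv₁² = P₂ + ½ρv₂².
P₁ − P₂ = ½·864·(34.4² − 4.18²) = ½·864·1170 = 504000 Pa.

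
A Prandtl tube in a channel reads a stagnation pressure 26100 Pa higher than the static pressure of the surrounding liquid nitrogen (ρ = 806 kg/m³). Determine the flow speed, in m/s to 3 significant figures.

Bernoulli between the free stream and the stagnation point: ½ρv² = P_stag − P_static.
v = √(2ΔP/ρ) = √(2·26100/806) = 8.05 m/s.

v ≈ 8.05 m/s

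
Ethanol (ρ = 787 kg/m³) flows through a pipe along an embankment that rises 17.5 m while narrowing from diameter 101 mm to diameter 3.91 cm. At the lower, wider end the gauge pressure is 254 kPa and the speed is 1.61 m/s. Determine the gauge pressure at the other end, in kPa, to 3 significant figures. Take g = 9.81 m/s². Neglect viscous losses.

The volume flow rate is constant, so v₂ = (A₁/A₂)v₁ = (80.1/12.0)·1.61 = 10.7 m/s.
Applying Bernoulli between the two ends and solving for P₂: P₂ = P₁ + ½ρ(v₁² − v₂²) − ρgΔh.
P₂ = 254000 + ½·787·(1.61² − 10.7²) − 787·9.81·(+17.5) = 254000 + (-44400) − (135000) = 74500 Pa.

74.5 kPa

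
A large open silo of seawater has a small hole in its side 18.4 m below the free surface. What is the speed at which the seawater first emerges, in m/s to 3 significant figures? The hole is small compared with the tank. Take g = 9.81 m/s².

v ≈ 19.0 m/s

With the surface at rest and both surface and jet at atmospheric pressure, Bernoulli gives ρg h = ½ρv², so v = √(2gh) = √(2·9.81·18.4) = 19.0 m/s.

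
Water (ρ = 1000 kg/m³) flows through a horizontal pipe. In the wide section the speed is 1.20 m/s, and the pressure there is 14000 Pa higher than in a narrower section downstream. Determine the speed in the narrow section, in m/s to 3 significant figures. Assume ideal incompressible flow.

Along the level pipe P + ½ρv² is conserved, hence v₂² = v₁² + 2(P₁ − P₂)/ρ.
v₂ = √(1.20² + 2·14000/1000) = √(1.44 + 28.0) = 5.43 m/s.

v₂ ≈ 5.43 m/s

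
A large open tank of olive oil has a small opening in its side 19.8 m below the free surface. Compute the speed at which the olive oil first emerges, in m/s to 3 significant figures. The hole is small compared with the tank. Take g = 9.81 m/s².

With the surface at rest and both surface and jet at atmospheric pressure, Bernoulli gives ρg h = ½ρv², so v = √(2gh) = √(2·9.81·19.8) = 19.7 m/s.

19.7 m/s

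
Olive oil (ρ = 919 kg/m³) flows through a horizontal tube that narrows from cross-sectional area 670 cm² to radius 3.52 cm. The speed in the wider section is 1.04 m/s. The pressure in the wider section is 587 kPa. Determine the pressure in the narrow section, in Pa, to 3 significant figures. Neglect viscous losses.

The volume flow rate is constant, so v₂ = (A₁/A₂)v₁ = (670/38.9)·1.04 = 17.9 m/s.
The pipe is horizontal, so Bernoulli reduces to P₁ + ½ρv₁² = P₂ + ½ρv₂².
P₂ = P₁ − ½ρ(v₂² − v₁²) = 587000 − ½·919·(17.9² − 1.04²) = 587000 − 147000 = 440000 Pa.

P₂ = 440000 Pa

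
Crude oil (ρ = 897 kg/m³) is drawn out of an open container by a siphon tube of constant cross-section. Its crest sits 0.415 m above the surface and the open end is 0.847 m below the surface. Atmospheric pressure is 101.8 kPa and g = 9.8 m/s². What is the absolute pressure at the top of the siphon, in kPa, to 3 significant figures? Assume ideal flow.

From the surface to the outlet (both open to atmosphere, surface at rest): v = √(2g·h_out) = √(2·9.8·0.847) = 4.07 m/s.
With constant cross-section the crest speed equals v; applying Bernoulli from the surface up to the crest, P_top = P_atm − ½ρv² − ρg·h_top.
P_top = 101800 − ½·897·4.07² − 897·9.8·0.415 = 90700 Pa.

90.7 kPa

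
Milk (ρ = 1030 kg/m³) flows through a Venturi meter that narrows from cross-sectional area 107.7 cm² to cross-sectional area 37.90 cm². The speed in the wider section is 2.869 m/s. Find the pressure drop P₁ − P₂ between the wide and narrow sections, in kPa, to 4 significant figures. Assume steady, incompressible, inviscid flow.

The volume flow rate is constant, so v₂ = (A₁/A₂)v₁ = (107.7/37.90)·2.869 = 8.153 m/s.
Along the horizontal streamline, P + ½ρv² is constant.
P₁ − P₂ = ½·1030·(8.153² − 2.869²) = ½·1030·58.24 = 29990 Pa.

ΔP = 29.99 kPa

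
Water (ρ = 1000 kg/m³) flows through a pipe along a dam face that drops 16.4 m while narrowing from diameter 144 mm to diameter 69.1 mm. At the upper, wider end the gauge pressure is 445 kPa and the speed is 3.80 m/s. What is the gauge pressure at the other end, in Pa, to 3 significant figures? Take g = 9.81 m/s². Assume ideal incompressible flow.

By continuity, v₂ = v₁·A₁/A₂ = 3.80·(163/37.5) = 16.5 m/s.
Energy conservation along the streamline gives P₂ = P₁ − ½ρ(v₂² − v₁²) − ρg(h₂ − h₁).
P₂ = 445000 + ½·1000·(3.80² − 16.5²) − 1000·9.81·(−16.4) = 445000 + (-129000) − (-161000) = 477000 Pa.

P₂ ≈ 477000 Pa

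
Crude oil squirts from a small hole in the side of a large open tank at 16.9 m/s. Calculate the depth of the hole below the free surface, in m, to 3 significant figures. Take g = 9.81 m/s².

h ≈ 14.6 m

Inverting v = √(2gh) gives h = v² / 2g.
h = 16.9²/(2·9.81) = 286/19.62 = 14.6 m.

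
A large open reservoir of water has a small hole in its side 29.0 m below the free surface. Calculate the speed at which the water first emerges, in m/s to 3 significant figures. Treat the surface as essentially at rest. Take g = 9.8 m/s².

Bernoulli from surface to hole (P equal, v_surface ≈ 0): v = √(2gh) = √(2×9.8×29.0) = 23.8 m/s.

v = 23.8 m/s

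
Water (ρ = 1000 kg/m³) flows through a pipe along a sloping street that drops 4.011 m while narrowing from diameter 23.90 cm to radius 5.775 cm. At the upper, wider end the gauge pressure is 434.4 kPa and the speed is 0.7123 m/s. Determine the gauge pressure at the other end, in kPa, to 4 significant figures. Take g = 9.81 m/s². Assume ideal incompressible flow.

By continuity, v₂ = v₁·A₁/A₂ = 0.7123·(448.6/104.8) = 3.050 m/s.
Applying Bernoulli between the two ends and solving for P₂: P₂ = P₁ + ½ρ(v₁² − v₂²) − ρgΔh.
P₂ = 434400 + ½·1000·(0.7123² − 3.050²) − 1000·9.81·(−4.011) = 434400 + (-4397) − (-39350) = 469400 Pa.

469.4 kPa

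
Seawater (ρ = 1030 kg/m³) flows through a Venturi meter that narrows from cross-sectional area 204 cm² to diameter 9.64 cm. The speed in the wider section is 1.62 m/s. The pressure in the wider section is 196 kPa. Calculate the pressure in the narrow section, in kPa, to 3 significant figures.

187 kPa

By continuity, v₂ = v₁·A₁/A₂ = 1.62·(204/73.0) = 4.53 m/s.
With no height change, Bernoulli's equation is P₁ + ½ρv₁² = P₂ + ½ρv₂².
P₂ = P₁ − ½ρ(v₂² − v₁²) = 196000 − ½·1030·(4.53² − 1.62²) = 196000 − 9210 = 187000 Pa.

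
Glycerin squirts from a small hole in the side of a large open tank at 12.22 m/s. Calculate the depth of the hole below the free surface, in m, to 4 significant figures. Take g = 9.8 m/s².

7.619 m

Torricelli: v = √(2gh), so h = v²/(2g).
h = 12.22²/(2·9.8) = 149.3/19.60 = 7.619 m.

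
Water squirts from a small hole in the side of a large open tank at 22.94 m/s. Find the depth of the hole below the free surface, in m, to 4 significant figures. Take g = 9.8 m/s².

h ≈ 26.85 m

Inverting v = √(2gh) gives h = v² / 2g.
h = 22.94²/(2·9.8) = 526.2/19.60 = 26.85 m.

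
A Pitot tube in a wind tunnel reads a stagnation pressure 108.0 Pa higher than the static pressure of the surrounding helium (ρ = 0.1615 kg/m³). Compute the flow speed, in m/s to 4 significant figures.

The dynamic pressure equals the rise in static pressure at the stagnation point: ΔP = ½ρv².
v = √(2ΔP/ρ) = √(2·108.0/0.1615) = 36.57 m/s.

36.57 m/s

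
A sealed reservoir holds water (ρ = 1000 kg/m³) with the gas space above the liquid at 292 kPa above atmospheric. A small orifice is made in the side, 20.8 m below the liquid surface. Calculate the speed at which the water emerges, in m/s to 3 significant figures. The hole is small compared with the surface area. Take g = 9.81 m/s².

v ≈ 31.5 m/s

Take point 1 at the surface (v₁ ≈ 0) and point 2 at the hole (at atmospheric pressure). Bernoulli: P₁ + ρg h = P_atm + ½ρv₂².
With P₁ − P_atm = 292000 Pa, v₂ = √(2gh + 2ΔP/ρ) = √(2·9.81·20.8 + 2·292000/1000) = 31.5 m/s.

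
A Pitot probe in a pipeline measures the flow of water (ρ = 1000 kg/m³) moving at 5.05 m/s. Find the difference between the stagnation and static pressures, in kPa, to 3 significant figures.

Bernoulli between the free stream and the stagnation point: ½ρv² = P_stag − P_static.
ΔP = ½·1000·5.05² = 12800 Pa.

ΔP = 12.8 kPa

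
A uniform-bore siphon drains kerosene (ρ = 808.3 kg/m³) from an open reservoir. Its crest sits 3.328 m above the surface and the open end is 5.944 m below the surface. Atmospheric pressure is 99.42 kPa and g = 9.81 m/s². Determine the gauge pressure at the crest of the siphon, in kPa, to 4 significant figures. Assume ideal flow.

P_gauge ≈ -73.52 kPa

Bernoulli surface→outlet gives ½v² = g·h_out, so v = √(2·9.81·5.944) = 10.80 m/s.
Continuity keeps v the same throughout the tube; from surface to crest, P_atm + 0 = P_top + ½ρv² + ρg·h_top.
P_top = 99420 − ½·808.3·10.80² − 808.3·9.81·3.328 = 25900 Pa. So P_gauge = P_top − P_atm = -73520 Pa.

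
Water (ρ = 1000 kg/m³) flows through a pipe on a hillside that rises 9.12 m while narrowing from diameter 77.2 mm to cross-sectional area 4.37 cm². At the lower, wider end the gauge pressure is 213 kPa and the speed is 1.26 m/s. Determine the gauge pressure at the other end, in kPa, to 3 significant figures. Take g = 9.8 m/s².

P₂ ≈ 33.3 kPa

The volume flow rate is constant, so v₂ = (A₁/A₂)v₁ = (46.8/4.37)·1.26 = 13.5 m/s.
Energy conservation along the streamline gives P₂ = P₁ − ½ρ(v₂² − v₁²) − ρg(h₂ − h₁).
P₂ = 213000 + ½·1000·(1.26² − 13.5²) − 1000·9.8·(+9.12) = 213000 + (-90300) − (89400) = 33300 Pa.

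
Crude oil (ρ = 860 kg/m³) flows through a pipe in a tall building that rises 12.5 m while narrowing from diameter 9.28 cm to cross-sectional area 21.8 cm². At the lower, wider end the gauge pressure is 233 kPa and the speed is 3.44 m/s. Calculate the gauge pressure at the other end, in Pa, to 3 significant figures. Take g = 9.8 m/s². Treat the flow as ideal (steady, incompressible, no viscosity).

Continuity gives A₁v₁ = A₂v₂, so v₂ = (67.6 cm²)/(21.8 cm²) × 3.44 m/s = 10.7 m/s.
Applying Bernoulli between the two ends and solving for P₂: P₂ = P₁ + ½ρ(v₁² − v₂²) − ρgΔh.
P₂ = 233000 + ½·860·(3.44² − 10.7²) − 860·9.8·(+12.5) = 233000 + (-43900) − (105000) = 83800 Pa.

P₂ ≈ 83800 Pa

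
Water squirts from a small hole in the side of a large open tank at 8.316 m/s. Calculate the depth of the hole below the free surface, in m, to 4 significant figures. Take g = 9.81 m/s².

h ≈ 3.525 m

Torricelli: v = √(2gh), so h = v²/(2g).
h = 8.316²/(2·9.81) = 69.16/19.62 = 3.525 m.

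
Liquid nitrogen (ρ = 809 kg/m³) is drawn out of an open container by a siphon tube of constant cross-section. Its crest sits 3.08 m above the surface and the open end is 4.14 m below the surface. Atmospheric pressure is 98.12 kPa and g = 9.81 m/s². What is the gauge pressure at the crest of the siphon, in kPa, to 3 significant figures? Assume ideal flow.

-57.3 kPa

From the surface to the outlet (both open to atmosphere, surface at rest): v = √(2g·h_out) = √(2·9.81·4.14) = 9.01 m/s.
The bore is uniform, so the speed at the crest is the same v. Bernoulli surface→crest: P_atm = P_top + ½ρv² + ρg·h_top.
P_top = 98120 − ½·809·9.01² − 809·9.81·3.08 = 40800 Pa. So P_gauge = P_top − P_atm = -57300 Pa.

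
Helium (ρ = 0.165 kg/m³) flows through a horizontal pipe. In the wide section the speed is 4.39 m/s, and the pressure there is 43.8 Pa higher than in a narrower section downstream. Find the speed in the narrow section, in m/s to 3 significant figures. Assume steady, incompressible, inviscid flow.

Horizontal Bernoulli: P₁ + ½ρv₁² = P₂ + ½ρv₂², so v₂² = v₁² + 2(P₁ − P₂)/ρ.
v₂ = √(4.39² + 2·43.8/0.165) = √(19.3 + 531) = 23.5 m/s.

23.5 m/s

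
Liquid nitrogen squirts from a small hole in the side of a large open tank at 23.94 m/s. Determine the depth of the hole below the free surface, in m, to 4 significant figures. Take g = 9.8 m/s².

Torricelli: v = √(2gh), so h = v²/(2g).
h = 23.94²/(2·9.8) = 573.1/19.60 = 29.24 m.

29.24 m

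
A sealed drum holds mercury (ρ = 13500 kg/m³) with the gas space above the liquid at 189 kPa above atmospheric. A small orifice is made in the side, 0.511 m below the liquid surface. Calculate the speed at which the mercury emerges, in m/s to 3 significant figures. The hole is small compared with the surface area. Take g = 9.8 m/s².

v ≈ 6.17 m/s

Take point 1 at the surface (v₁ ≈ 0) and point 2 at the hole (at atmospheric pressure). Bernoulli: P₁ + ρg h = P_atm + ½ρv₂².
With P₁ − P_atm = 189000 Pa, v₂ = √(2gh + 2ΔP/ρ) = √(2·9.8·0.511 + 2·189000/13500) = 6.17 m/s.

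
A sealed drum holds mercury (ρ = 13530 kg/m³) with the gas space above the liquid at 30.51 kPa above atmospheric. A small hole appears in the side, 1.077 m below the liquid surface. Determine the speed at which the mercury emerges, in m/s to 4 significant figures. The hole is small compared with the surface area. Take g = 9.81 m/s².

v = 5.064 m/s

Take point 1 at the surface (v₁ ≈ 0) and point 2 at the hole (at atmospheric pressure). Bernoulli: P₁ + ρg h = P_atm + ½ρv₂².
With P₁ − P_atm = 30510 Pa, v₂ = √(2gh + 2ΔP/ρ) = √(2·9.81·1.077 + 2·30510/13530) = 5.064 m/s.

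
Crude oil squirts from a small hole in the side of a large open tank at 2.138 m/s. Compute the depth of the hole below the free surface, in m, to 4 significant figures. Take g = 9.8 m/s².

h ≈ 0.2332 m

For a small hole in a large open tank, ½v² = gh, giving h = v²/(2g).
h = 2.138²/(2·9.8) = 4.571/19.60 = 0.2332 m.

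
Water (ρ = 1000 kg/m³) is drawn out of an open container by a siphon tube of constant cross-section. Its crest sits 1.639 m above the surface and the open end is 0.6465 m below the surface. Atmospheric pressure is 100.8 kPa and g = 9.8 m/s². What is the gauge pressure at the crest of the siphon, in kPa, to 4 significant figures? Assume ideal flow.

P_gauge ≈ -22.40 kPa

The outlet speed comes from Torricelli: v = √(2g·0.6465) = 3.560 m/s.
With constant cross-section the crest speed equals v; applying Bernoulli from the surface up to the crest, P_top = P_atm − ½ρv² − ρg·h_top.
P_top = 100800 − ½·1000·3.560² − 1000·9.8·1.639 = 78400 Pa. So P_gauge = P_top − P_atm = -22400 Pa.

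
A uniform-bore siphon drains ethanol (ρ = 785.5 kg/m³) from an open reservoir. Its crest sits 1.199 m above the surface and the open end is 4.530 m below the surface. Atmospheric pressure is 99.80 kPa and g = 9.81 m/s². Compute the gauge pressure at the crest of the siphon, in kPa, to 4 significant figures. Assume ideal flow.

Bernoulli surface→outlet gives ½v² = g·h_out, so v = √(2·9.81·4.530) = 9.428 m/s.
With constant cross-section the crest speed equals v; applying Bernoulli from the surface up to the crest, P_top = P_atm − ½ρv² − ρg·h_top.
P_top = 99800 − ½·785.5·9.428² − 785.5·9.81·1.199 = 55650 Pa. So P_gauge = P_top − P_atm = -44150 Pa.

-44.15 kPa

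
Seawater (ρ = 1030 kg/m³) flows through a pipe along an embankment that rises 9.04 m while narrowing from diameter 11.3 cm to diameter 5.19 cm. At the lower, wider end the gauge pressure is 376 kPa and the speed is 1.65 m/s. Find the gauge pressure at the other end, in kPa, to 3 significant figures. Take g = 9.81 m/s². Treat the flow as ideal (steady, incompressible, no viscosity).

P₂ = 255 kPa

The volume flow rate is constant, so v₂ = (A₁/A₂)v₁ = (100/21.2)·1.65 = 7.82 m/s.
Bernoulli: P₁ + ½ρv₁² + ρg h₁ = P₂ + ½ρv₂² + ρg h₂, so P₂ = P₁ + ½ρ(v₁² − v₂²) − ρg(h₂ − h₁).
P₂ = 376000 + ½·1030·(1.65² − 7.82²) − 1030·9.81·(+9.04) = 376000 + (-30100) − (91300) = 255000 Pa.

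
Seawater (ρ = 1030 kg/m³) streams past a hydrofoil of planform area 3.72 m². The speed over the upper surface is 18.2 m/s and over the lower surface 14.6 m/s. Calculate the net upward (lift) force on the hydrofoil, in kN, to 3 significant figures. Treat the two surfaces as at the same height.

The faster flow above has the lower pressure; Bernoulli (same height) gives ΔP = ½ρ(v_up² − v_low²).
ΔP = ½·1030·(18.2² − 14.6²) = 60800 Pa.
Lift = ΔP · A = 60800 × 3.72 = 226000 N.

F = 226 kN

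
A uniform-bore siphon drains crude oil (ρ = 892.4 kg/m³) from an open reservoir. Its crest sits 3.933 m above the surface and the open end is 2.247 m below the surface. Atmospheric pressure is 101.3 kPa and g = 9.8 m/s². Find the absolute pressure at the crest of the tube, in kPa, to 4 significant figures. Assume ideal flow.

The outlet speed comes from Torricelli: v = √(2g·2.247) = 6.636 m/s.
Continuity keeps v the same throughout the tube; from surface to crest, P_atm + 0 = P_top + ½ρv² + ρg·h_top.
P_top = 101300 − ½·892.4·6.636² − 892.4·9.8·3.933 = 47250 Pa.

P_top ≈ 47.25 kPa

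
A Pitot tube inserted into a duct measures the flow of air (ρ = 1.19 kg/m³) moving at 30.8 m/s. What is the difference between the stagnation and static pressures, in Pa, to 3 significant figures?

ΔP ≈ 564 Pa

At the stagnation point the flow is brought to rest, so Bernoulli gives P_stag − P_static = ½ρv².
ΔP = ½·1.19·30.8² = 564 Pa.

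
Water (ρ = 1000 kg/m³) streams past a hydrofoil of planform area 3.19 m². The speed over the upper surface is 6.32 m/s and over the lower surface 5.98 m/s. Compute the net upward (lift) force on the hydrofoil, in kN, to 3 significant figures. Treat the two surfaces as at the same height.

F ≈ 6.67 kN

The faster flow above has the lower pressure; Bernoulli (same height) gives ΔP = ½ρ(v_up² − v_low²).
ΔP = ½·1000·(6.32² − 5.98²) = 2090 Pa.
Lift = ΔP · A = 2090 × 3.19 = 6670 N.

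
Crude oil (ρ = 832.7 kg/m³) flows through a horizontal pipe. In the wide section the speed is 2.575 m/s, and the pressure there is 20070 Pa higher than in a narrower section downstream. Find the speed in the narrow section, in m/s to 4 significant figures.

7.405 m/s

With h₁ = h₂, rearranging Bernoulli gives v₂ = √(v₁² + 2ΔP/ρ).
v₂ = √(2.575² + 2·20070/832.7) = √(6.631 + 48.20) = 7.405 m/s.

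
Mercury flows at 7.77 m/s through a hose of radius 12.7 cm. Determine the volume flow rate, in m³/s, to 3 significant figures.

Q = A·v = 0.0507 m² × 7.77 m/s = 0.394 m³/s.

Q = 0.394 m³/s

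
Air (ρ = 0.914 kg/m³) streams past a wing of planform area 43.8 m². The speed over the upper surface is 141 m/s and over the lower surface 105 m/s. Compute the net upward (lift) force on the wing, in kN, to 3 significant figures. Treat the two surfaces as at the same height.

The faster flow above has the lower pressure; Bernoulli (same height) gives ΔP = ½ρ(v_up² − v_low²).
ΔP = ½·0.914·(141² − 105²) = 4050 Pa.
Lift = ΔP · A = 4050 × 43.8 = 177000 N.

F ≈ 177 kN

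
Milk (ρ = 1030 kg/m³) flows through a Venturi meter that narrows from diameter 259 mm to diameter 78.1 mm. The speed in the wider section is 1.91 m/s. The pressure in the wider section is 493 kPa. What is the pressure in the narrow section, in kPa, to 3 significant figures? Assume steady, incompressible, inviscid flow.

268 kPa

The volume flow rate is constant, so v₂ = (A₁/A₂)v₁ = (527/47.9)·1.91 = 21.0 m/s.
Along the horizontal streamline, P + ½ρv² is constant.
P₂ = P₁ − ½ρ(v₂² − v₁²) = 493000 − ½·1030·(21.0² − 1.91²) = 493000 − 225000 = 268000 Pa.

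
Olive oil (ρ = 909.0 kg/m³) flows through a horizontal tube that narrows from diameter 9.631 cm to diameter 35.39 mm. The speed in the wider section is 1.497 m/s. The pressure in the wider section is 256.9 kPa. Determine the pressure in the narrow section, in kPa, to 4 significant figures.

Continuity gives A₁v₁ = A₂v₂, so v₂ = (72.85 cm²)/(9.837 cm²) × 1.497 m/s = 11.09 m/s.
Along the horizontal streamline, P + ½ρv² is constant.
P₂ = P₁ − ½ρ(v₂² − v₁²) = 256900 − ½·909.0·(11.09² − 1.497²) = 256900 − 54850 = 202100 Pa.

P₂ ≈ 202.1 kPa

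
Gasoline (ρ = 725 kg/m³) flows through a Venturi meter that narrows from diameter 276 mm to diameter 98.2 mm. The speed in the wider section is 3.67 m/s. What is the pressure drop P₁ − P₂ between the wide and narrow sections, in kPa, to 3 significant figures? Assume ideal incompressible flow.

The volume flow rate is constant, so v₂ = (A₁/A₂)v₁ = (598/75.7)·3.67 = 29.0 m/s.
Along the horizontal streamline, P + ½ρv² is constant.
P₁ − P₂ = ½·725·(29.0² − 3.67²) = ½·725·827 = 300000 Pa.

ΔP ≈ 300 kPa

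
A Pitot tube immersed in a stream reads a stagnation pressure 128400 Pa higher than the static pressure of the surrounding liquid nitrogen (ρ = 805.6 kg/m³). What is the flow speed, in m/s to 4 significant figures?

Bernoulli between the free stream and the stagnation point: ½ρv² = P_stag − P_static.
v = √(2ΔP/ρ) = √(2·128400/805.6) = 17.85 m/s.

v ≈ 17.85 m/s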